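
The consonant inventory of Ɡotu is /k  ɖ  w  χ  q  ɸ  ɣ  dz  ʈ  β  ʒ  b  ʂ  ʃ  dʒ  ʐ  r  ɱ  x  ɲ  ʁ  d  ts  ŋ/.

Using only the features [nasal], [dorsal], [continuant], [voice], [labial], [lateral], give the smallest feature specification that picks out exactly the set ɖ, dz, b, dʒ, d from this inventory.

[+voice, −nasal, −continuant]

/ɖ, dz, b, dʒ, d/ are all [+voice], [−nasal], [−continuant], and no other segment in the inventory matches all three values. Dropping any one of them over-generates: [−nasal, −continuant] alone would also admit /k, q, ʈ, ts/; [+voice, −continuant] alone would also admit /ɱ, ɲ, ŋ/; [+voice, −nasal] alone would also admit /w, ɣ, β, ʒ, …/. No other combination of two listed features picks out exactly this set either, so fewer than three features will not do.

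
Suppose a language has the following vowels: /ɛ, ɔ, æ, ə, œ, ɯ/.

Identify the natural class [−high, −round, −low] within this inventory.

ɛ, ə

The [−high] segments are /ɛ, ɔ, æ, ə, œ/.
Then [−round] gives /ɛ, æ, ə/.
Intersecting with [−low] leaves /ɛ, ə/.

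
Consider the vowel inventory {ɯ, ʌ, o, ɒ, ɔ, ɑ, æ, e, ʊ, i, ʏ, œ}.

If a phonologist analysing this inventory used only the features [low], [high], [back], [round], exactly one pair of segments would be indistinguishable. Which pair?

ɔ, o

/ɔ/ (mid back rounded lax vowel) and /o/ (mid back rounded tense vowel) are both [-low], [-high], [+back], [+round], so none of the listed features separates them. (They do differ in [tense], which is not among the given features.) Every other pair in the inventory differs on at least one listed feature.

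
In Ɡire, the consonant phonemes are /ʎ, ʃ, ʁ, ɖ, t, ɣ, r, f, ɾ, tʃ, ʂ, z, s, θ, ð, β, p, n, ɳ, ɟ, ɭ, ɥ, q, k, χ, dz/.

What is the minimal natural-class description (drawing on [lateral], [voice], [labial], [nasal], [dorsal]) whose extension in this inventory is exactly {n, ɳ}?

[+nasal]

/n, ɳ/ are exactly the [+nasal] segments in the inventory, so a single feature suffices.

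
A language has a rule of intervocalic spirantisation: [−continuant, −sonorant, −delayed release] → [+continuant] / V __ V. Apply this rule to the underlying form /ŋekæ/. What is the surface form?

/k/ satisfies [−continuant, −sonorant, −delayed release] and sits in V __ V. The [+continuant] counterpart of the voiceless velar stop is /x/. Other segments in /ŋekæ/ either fail the structural description or are not in the environment, so the surface form is [ŋexæ].

[ŋexæ]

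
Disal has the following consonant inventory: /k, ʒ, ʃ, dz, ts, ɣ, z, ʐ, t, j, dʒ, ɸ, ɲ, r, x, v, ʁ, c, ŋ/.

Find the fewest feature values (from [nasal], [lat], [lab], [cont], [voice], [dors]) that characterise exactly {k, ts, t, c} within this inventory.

[-voice, -cont]

Every target segment is [-voice], [-continuant]; each remaining inventory member fails at least one of these. Each conjunct is needed — [-continuant] alone would also admit /dz, dʒ, ɲ, ŋ/; [-voice] alone would also admit /ʃ, ɸ, x/ — and no other single listed feature has exactly this extension, so two is the minimum.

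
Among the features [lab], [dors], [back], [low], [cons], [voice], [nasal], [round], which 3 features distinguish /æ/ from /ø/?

/æ/ (low front unrounded vowel) and /ø/ (mid front rounded tense vowel) agree on [+dorsal], [−back], [−consonantal], [+voice], [−nasal]. They differ on [labial] (/æ/ [−], /ø/ [+]), [round] (/æ/ [−], /ø/ [+]), [low] (/æ/ [+], /ø/ [−]).

[labial], [round], [low]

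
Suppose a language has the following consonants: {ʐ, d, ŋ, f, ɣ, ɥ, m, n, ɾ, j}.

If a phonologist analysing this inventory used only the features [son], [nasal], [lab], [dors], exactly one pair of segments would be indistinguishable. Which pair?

ʐ, d

Both /ʐ/ and /d/ are [−sonorant], [−nasal], [−labial], [−dorsal]. Since the list omits [continuant], [strident] and [anterior] — which do distinguish the voiced retroflex fricative from the voiced alveolar stop — this pair collapses; all other pairs remain distinct.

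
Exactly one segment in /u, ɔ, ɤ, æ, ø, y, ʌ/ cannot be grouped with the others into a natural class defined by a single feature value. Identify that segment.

æ

[low] groups all but one: /ɤ, y, ɔ, ø, ʌ, u/ share [−low] while /æ/ (low front unrounded vowel) alone is [+low]. Removing any other segment would not leave a single-feature class that excludes it.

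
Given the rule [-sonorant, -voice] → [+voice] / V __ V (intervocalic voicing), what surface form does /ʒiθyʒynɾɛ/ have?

/θ/ satisfies [-sonorant, -voice] and sits in V __ V. The [+voice] counterpart of the voiceless dental fricative is /ð/. Other segments in /ʒiθyʒynɾɛ/ either fail the structural description or are not in the environment, so the surface form is [ʒiðyʒynɾɛ].

[ʒiðyʒynɾɛ]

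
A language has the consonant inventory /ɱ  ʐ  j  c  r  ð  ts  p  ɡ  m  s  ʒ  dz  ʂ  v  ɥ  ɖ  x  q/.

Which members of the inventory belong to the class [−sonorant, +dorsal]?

c, ɡ, x, q

First, the [−sonorant] segments are /ʐ, c, ð, ts, p, ɡ, s, ʒ, dz, ʂ, v, ɖ, x, q/.
Intersecting with [+dorsal] leaves /c, ɡ, x, q/.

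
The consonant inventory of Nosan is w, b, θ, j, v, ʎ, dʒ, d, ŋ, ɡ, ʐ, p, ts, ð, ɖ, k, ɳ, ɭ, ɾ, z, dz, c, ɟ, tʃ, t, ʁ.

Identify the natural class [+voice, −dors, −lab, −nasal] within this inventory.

dʒ, d, ʐ, ð, ɖ, ɭ, ɾ, z, dz

Among the inventory, the [+voice] segments are /w, b, j, v, ʎ, dʒ, d, ŋ, ɡ, ʐ, ð, ɖ, ɳ, ɭ, ɾ, z, dz, ɟ, ʁ/.
Among these, [−dorsal] gives /b, v, dʒ, d, ʐ, ð, ɖ, ɳ, ɭ, ɾ, z, dz/.
Of those, [−labial] gives /dʒ, d, ʐ, ð, ɖ, ɳ, ɭ, ɾ, z, dz/.
Within that set, [−nasal] leaves /dʒ, d, ʐ, ð, ɖ, ɭ, ɾ, z, dz/.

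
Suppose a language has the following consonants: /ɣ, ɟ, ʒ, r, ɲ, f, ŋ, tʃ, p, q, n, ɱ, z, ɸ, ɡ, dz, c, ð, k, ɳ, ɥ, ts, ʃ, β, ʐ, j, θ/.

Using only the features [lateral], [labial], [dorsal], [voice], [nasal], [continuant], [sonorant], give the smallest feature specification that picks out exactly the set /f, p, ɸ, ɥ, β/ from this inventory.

[-nasal, +labial]

Every target segment is [-nasal], [+labial]; each remaining inventory member fails at least one of these. Each conjunct is needed — [+labial] alone would also admit /ɱ/; [-nasal] alone would also admit /ɣ, ɟ, ʒ, r, …/ — and no other single listed feature has exactly this extension, so two is the minimum.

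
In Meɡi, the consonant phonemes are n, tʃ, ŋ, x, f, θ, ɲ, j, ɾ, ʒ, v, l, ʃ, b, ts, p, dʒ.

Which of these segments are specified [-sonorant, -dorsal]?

tʃ, f, θ, ʒ, v, ʃ, b, ts, p, dʒ

Eliminate segments failing any feature: /n, ŋ, ɲ, j, ɾ, l/ are [+sonorant]; /x/ is [+dorsal]. The remaining /tʃ, f, θ, ʒ, v, ʃ, b, ts, p, dʒ/ satisfy [-sonorant], [-dorsal].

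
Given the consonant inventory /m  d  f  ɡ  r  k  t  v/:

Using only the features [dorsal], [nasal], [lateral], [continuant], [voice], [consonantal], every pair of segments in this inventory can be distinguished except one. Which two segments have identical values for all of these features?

v, r

Both /v/ and /r/ are [-dorsal], [-nasal], [-lateral], [+continuant], [+voice], [+consonantal]. Since the list omits [sonorant], [labial] and [coronal] — which do distinguish the voiced labiodental fricative from the alveolar trill — this pair collapses; all other pairs remain distinct.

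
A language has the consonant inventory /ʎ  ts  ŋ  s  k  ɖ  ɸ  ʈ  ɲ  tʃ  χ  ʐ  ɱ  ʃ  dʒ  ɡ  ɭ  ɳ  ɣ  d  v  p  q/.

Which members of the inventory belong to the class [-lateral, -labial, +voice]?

Eliminate segments failing any feature: /ʎ, ɭ/ are [+lateral]; /ts, s, k, ʈ, tʃ, χ, ʃ, q/ are [-voice]; /ɸ, ɱ, v, p/ are [+labial]. The remaining /ŋ, ɖ, ɲ, ʐ, dʒ, ɡ, ɳ, ɣ, d/ satisfy [-lateral], [-labial], [+voice].

ŋ, ɖ, ɲ, ʐ, dʒ, ɡ, ɳ, ɣ, d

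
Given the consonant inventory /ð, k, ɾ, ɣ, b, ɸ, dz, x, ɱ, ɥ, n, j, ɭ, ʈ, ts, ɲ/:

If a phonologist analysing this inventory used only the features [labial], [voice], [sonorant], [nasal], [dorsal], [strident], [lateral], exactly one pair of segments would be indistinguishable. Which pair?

On the given features, /k/ and /x/ have an identical profile: [−labial], [−voice], [−sonorant], [−nasal], [+dorsal], [−strident], [−lateral]. No other two segments in the inventory coincide on all 7 features. (They do differ in [continuant], which is not among the given features.)

k, x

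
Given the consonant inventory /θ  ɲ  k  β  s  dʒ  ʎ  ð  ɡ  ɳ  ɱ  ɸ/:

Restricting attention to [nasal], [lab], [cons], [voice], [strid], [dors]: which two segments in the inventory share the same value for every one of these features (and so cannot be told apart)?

ʎ, ɡ

On the given features, /ʎ/ and /ɡ/ have an identical profile: [−nasal], [−labial], [+consonantal], [+voice], [−strident], [+dorsal]. No other two segments in the inventory coincide on all 6 features. (They do differ in [sonorant], [lateral] and [back], which are not among the given features.)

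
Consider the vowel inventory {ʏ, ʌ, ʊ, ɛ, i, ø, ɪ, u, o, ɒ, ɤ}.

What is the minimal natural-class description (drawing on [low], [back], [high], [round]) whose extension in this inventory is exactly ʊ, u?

The class [+high], [+back] has exactly /ʊ, u/ as its extension in this inventory. No smaller conjunction from the listed features achieves this: [+back] alone would also admit /ʌ, o, ɒ, ɤ/; [+high] alone would also admit /ʏ, i, ɪ/; and checking the remaining single features turns up none with this extension.

[+high, +back]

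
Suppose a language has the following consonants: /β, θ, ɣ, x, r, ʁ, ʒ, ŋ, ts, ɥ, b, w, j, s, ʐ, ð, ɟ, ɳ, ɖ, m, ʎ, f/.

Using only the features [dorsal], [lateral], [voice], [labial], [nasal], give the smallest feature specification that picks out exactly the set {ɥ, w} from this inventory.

[+labial, +dorsal]

/ɥ, w/ are all [+labial], [+dorsal], and no other segment in the inventory matches both values. Dropping any one of them over-generates: [+dorsal] alone would also admit /ɣ, x, ʁ, ŋ, …/; [+labial] alone would also admit /β, b, m, f/. No other single listed feature picks out exactly this set either, so fewer than two features will not do.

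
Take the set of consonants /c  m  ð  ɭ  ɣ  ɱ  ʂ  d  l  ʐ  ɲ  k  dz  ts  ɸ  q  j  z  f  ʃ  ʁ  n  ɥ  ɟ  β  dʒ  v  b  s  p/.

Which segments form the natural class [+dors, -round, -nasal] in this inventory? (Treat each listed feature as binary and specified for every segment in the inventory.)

Eliminate segments failing any feature: /m, ð, ɭ, ɱ, ʂ, d, l, ʐ, dz, ts, ɸ, z, f, ʃ, n, β, dʒ, v, b, s, p/ are [-dorsal]; /ɲ/ is [+nasal]; /ɥ/ is [+round]. The remaining /c, ɣ, k, q, j, ʁ, ɟ/ satisfy [+dorsal], [-round], [-nasal].

c, ɣ, k, q, j, ʁ, ɟ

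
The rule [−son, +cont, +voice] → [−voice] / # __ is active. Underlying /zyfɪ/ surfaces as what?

The only segment in the rule's environment that also matches [−son, +cont, +voice] is /z/. Applying [−voice] turns the voiced alveolar fricative into /s/ (voiceless alveolar fricative), giving [syfɪ].

[syfɪ]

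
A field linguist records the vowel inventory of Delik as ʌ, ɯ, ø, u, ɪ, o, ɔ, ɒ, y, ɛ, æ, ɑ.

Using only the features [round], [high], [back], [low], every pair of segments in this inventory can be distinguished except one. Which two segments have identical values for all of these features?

/o/ (mid back rounded tense vowel) and /ɔ/ (mid back rounded lax vowel) are both [+round], [-high], [+back], [-low], so none of the listed features separates them. (They do differ in [tense], which is not among the given features.) Every other pair in the inventory differs on at least one listed feature.

o, ɔ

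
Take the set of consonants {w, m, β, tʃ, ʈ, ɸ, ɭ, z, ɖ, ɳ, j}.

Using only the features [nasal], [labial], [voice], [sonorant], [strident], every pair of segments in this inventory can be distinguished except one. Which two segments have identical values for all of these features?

/j/ (palatal glide) and /ɭ/ (retroflex lateral approximant) are both [−nasal], [−labial], [+voice], [+sonorant], [−strident], so none of the listed features separates them. (They do differ in [lateral] and [dorsal], which are not among the given features.) Every other pair in the inventory differs on at least one listed feature.

j, ɭ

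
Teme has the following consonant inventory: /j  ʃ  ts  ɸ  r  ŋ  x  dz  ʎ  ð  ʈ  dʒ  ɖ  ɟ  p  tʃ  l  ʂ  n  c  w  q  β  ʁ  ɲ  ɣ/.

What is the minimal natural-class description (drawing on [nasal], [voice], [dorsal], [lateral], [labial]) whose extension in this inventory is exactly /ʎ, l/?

The target set is precisely the extension of [+lateral] in this inventory.

[+lateral]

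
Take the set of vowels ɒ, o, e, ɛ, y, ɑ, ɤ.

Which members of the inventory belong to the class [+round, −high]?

The [+round] segments are /ɒ, o, y/.
Then [−high] leaves /ɒ, o/.

ɒ, o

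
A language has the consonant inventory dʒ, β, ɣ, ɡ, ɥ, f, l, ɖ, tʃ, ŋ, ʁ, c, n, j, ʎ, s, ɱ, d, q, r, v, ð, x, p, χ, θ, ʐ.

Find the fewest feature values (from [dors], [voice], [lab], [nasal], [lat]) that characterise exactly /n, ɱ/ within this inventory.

The class [+nasal], [-dorsal] has exactly /n, ɱ/ as its extension in this inventory. No smaller conjunction from the listed features achieves this: [-dorsal] alone would also admit /dʒ, β, f, l, …/; [+nasal] alone would also admit /ŋ/; and checking the remaining single features turns up none with this extension.

[+nasal, -dors]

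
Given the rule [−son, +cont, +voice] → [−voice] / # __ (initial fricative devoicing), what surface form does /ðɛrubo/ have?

[θɛrubo]

Only the initial segment /ð/ is both word-initial and matches the structural description. It is a voiced dental fricative, so [−son, +cont, +voice] holds; changing it to [−voice] with all other features held fixed yields /θ/ (voiceless dental fricative). No other segment meets both the structural description and the environment, so the output is [θɛrubo].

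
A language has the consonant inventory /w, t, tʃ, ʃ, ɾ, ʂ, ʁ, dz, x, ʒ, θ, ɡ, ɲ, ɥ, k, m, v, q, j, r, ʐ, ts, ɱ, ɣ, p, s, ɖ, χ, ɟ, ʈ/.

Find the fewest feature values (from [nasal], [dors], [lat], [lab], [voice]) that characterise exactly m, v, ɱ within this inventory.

[+voice, +lab, −dors]

/m, v, ɱ/ are all [+voice], [+labial], [−dorsal], and no other segment in the inventory matches all three values. Dropping any one of them over-generates: [+labial, −dorsal] alone would also admit /p/; [+voice, −dorsal] alone would also admit /ɾ, dz, ʒ, r, …/; [+voice, +labial] alone would also admit /w, ɥ/. No other combination of two listed features picks out exactly this set either, so fewer than three features will not do.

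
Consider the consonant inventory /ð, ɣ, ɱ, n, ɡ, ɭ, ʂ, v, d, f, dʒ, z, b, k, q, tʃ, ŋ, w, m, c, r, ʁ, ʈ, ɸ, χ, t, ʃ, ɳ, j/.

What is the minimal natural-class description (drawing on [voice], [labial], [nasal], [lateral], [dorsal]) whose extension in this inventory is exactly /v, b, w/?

[+voice, −nasal, +labial]

Every target segment is [+voice], [−nasal], [+labial]; each remaining inventory member fails at least one of these. Each conjunct is needed — [−nasal, +labial] alone would also admit /f, ɸ/; [+voice, +labial] alone would also admit /ɱ, m/; [+voice, −nasal] alone would also admit /ð, ɣ, ɡ, ɭ, …/ — and no other combination of two listed features has exactly this extension, so three is the minimum.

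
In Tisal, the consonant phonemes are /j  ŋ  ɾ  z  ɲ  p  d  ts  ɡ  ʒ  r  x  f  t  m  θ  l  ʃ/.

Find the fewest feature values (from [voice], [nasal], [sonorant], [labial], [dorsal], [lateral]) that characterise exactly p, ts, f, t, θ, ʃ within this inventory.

The class [-voice], [-dorsal] has exactly /p, ts, f, t, θ, ʃ/ as its extension in this inventory. No smaller conjunction from the listed features achieves this: [-dorsal] alone would also admit /ɾ, z, d, ʒ, …/; [-voice] alone would also admit /x/; and checking the remaining single features turns up none with this extension.

[-voice, -dorsal]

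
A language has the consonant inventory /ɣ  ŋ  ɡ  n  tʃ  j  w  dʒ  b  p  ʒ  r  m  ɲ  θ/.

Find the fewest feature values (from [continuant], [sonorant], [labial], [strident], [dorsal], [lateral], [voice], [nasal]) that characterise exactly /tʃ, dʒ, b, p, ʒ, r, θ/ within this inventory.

[−nasal, −dorsal]

Every target segment is [−nasal], [−dorsal]; each remaining inventory member fails at least one of these. Each conjunct is needed — [−dorsal] alone would also admit /n, m/; [−nasal] alone would also admit /ɣ, ɡ, j, w/ — and no other single listed feature has exactly this extension, so two is the minimum.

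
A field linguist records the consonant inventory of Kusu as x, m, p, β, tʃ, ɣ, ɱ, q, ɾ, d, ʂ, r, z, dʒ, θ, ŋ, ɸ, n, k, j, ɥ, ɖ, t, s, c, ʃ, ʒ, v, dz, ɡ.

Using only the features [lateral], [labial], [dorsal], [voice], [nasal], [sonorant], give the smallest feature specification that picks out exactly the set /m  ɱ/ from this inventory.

Every target segment is [+nasal], [+labial]; each remaining inventory member fails at least one of these. Each conjunct is needed — [+labial] alone would also admit /p, β, ɸ, ɥ, …/; [+nasal] alone would also admit /ŋ, n/ — and no other single listed feature has exactly this extension, so two is the minimum.

[+nasal, +labial]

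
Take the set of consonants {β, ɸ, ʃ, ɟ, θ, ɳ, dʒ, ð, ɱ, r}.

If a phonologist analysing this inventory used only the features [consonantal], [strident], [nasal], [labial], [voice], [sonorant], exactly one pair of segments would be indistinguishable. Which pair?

ð, ɟ

Both /ð/ and /ɟ/ are [+consonantal], [−strident], [−nasal], [−labial], [+voice], [−sonorant]. Since the list omits [continuant] and [dorsal] — which do distinguish the voiced dental fricative from the voiced palatal stop — this pair collapses; all other pairs remain distinct.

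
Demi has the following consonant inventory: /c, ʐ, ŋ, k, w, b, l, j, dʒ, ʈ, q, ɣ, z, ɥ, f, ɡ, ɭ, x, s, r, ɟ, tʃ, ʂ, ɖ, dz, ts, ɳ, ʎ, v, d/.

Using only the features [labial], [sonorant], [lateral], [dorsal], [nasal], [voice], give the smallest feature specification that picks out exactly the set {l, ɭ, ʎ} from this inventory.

[+lateral]

The target set is precisely the extension of [+lateral] in this inventory.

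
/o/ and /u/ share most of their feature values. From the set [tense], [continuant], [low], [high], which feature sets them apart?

[high]

/o/ is the mid back rounded tense vowel and /u/ is the high back rounded tense vowel. Both are [+tense], [+continuant], [-low]. /o/ is [-high] while /u/ is [+high], so the distinguishing feature is [high].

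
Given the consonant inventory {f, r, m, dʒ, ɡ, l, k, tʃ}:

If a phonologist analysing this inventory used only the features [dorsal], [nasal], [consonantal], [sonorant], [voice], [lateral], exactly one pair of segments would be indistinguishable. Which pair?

Both /tʃ/ and /f/ are [-dorsal], [-nasal], [+consonantal], [-sonorant], [-voice], [-lateral]. Since the list omits [continuant], [labial] and [coronal] — which do distinguish the voiceless postalveolar affricate from the voiceless labiodental fricative — this pair collapses; all other pairs remain distinct.

tʃ, f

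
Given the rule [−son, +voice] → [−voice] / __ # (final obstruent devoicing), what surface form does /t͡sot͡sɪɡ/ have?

[t͡sot͡sɪk]

Only the final segment /ɡ/ is both word-final and matches the structural description. It is a voiced velar stop, so [−son, +voice] holds; changing it to [−voice] with all other features held fixed yields /k/ (voiceless velar stop). No other segment meets both the structural description and the environment, so the output is [t͡sot͡sɪk].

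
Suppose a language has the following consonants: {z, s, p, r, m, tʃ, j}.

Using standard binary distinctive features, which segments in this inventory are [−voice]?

s, p, tʃ

The feature [voice] marks segments produced with vocal-fold vibration. In this inventory /s, p, tʃ/ lack that property, so they are [−voice]; /z, r, m, j/ are [+voice].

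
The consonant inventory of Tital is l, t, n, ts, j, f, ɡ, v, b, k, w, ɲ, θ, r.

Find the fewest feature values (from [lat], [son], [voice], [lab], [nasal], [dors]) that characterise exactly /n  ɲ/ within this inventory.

The target set is precisely the extension of [+nasal] in this inventory.

[+nasal]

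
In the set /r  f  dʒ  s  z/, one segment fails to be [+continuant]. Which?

/f, r, s, z/ are all [+continuant]; /dʒ/ (voiced postalveolar affricate) is [−continuant].

dʒ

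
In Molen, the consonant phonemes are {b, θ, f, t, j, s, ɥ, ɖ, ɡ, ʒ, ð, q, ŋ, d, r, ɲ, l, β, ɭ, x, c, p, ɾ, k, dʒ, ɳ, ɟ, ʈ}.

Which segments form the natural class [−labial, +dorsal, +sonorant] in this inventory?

Among the inventory, the [−labial] segments are /θ, t, j, s, ɖ, ɡ, ʒ, ð, q, ŋ, d, r, ɲ, l, ɭ, x, c, ɾ, k, dʒ, ɳ, ɟ, ʈ/.
Intersecting with [+dorsal] gives /j, ɡ, q, ŋ, ɲ, x, c, k, ɟ/.
Among these, [+sonorant] leaves /j, ŋ, ɲ/.

j, ŋ, ɲ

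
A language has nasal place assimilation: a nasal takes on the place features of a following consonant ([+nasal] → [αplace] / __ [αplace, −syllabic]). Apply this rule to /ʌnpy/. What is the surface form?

In /ʌnpy/, the nasal /n/ precedes /p/, which is [+labial]. The nasal assimilates in place, becoming the [+labial] nasal /m/. The surface form is [ʌmpy].

[ʌmpy]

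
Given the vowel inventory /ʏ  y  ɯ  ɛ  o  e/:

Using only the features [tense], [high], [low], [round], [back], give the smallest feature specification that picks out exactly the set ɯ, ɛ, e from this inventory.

Every target segment is [−round] and no other inventory member is, so one feature is enough.

[−round]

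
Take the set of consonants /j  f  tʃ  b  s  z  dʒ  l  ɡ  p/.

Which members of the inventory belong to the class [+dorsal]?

The [+dorsal] segments here are /j, ɡ/; the remaining /f, tʃ, b, s, z, dʒ, l, p/ are [−dorsal].

j, ɡ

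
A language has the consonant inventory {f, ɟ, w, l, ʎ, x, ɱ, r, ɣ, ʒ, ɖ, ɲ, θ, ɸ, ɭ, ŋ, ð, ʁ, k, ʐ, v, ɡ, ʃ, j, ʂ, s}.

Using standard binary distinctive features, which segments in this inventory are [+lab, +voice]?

w, ɱ, v

Checking each segment against [+labial], [+voice]: /w/ (labial-velar glide), /ɱ/ (labiodental nasal), /v/ (voiced labiodental fricative) satisfy every feature; every other segment in the inventory fails at least one.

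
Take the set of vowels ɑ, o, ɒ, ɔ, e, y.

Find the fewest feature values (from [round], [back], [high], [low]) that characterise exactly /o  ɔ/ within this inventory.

Every target segment is [−low], [+back]; each remaining inventory member fails at least one of these. Each conjunct is needed — [+back] alone would also admit /ɑ, ɒ/; [−low] alone would also admit /e, y/ — and no other single listed feature has exactly this extension, so two is the minimum.

[−low, +back]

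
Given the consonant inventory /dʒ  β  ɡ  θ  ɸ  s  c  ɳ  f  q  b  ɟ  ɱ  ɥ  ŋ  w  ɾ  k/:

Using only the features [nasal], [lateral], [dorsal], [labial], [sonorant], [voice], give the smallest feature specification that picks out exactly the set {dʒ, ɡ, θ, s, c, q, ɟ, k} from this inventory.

[−sonorant, −labial]

Every target segment is [−sonorant], [−labial]; each remaining inventory member fails at least one of these. Each conjunct is needed — [−labial] alone would also admit /ɳ, ŋ, ɾ/; [−sonorant] alone would also admit /β, ɸ, f, b/ — and no other single listed feature has exactly this extension, so two is the minimum.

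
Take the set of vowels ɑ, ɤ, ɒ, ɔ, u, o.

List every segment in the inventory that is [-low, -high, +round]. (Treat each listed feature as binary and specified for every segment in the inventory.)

The [-low] segments are /ɤ, ɔ, u, o/.
Within that set, [-high] gives /ɤ, ɔ, o/.
Within that set, [+round] leaves /ɔ, o/.

ɔ, o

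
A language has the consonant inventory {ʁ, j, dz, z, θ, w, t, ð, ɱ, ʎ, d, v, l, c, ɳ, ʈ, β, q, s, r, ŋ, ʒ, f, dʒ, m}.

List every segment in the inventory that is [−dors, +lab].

Eliminate segments failing any feature: /ʁ, j, w, ʎ, c, q, ŋ/ are [+dorsal]; /dz, z, θ, t, ð, d, l, ɳ, ʈ, s, r, ʒ, dʒ/ are [−labial]. The remaining /ɱ, v, β, f, m/ satisfy [−dorsal], [+labial].

ɱ, v, β, f, m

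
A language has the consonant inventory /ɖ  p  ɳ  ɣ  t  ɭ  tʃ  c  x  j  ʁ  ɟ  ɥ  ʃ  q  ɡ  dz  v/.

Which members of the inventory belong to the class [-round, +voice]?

The [-round] segments are /ɖ, p, ɳ, ɣ, t, ɭ, tʃ, c, x, j, ʁ, ɟ, ʃ, q, ɡ, dz, v/.
Intersecting with [+voice] leaves /ɖ, ɳ, ɣ, ɭ, j, ʁ, ɟ, ɡ, dz, v/.

ɖ, ɳ, ɣ, ɭ, j, ʁ, ɟ, ɡ, dz, v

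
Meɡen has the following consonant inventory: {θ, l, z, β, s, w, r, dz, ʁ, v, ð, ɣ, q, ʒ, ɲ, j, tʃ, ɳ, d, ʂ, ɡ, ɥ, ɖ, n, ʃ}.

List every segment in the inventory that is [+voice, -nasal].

First, the [+voice] segments are /l, z, β, w, r, dz, ʁ, v, ð, ɣ, ʒ, ɲ, j, ɳ, d, ɡ, ɥ, ɖ, n/.
Of those, [-nasal] leaves /l, z, β, w, r, dz, ʁ, v, ð, ɣ, ʒ, j, d, ɡ, ɥ, ɖ/.

l, z, β, w, r, dz, ʁ, v, ð, ɣ, ʒ, j, d, ɡ, ɥ, ɖ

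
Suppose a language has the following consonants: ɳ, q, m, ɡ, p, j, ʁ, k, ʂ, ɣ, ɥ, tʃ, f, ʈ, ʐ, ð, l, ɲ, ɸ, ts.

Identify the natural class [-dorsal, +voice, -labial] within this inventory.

First, the [-dorsal] segments are /ɳ, m, p, ʂ, tʃ, f, ʈ, ʐ, ð, l, ɸ, ts/.
Then [+voice] gives /ɳ, m, ʐ, ð, l/.
Then [-labial] leaves /ɳ, ʐ, ð, l/.

ɳ, ʐ, ð, l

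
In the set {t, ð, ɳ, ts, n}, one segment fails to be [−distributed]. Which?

/ð/ is the voiced dental fricative, which is [+distributed]; the rest — /ts, n, ɳ, t/ — are [−distributed].

ð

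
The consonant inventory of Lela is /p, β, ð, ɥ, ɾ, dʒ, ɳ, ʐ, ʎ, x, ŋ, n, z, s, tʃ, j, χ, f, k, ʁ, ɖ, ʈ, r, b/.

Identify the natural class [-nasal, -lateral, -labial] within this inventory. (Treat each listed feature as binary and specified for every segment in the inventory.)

ð, ɾ, dʒ, ʐ, x, z, s, tʃ, j, χ, k, ʁ, ɖ, ʈ, r

Eliminate segments failing any feature: /p, β, ɥ, f, b/ are [+labial]; /ɳ, ŋ, n/ are [+nasal]; /ʎ/ is [+lateral]. The remaining /ð, ɾ, dʒ, ʐ, x, z, s, tʃ, j, χ, k, ʁ, ɖ, ʈ, r/ satisfy [-nasal], [-lateral], [-labial].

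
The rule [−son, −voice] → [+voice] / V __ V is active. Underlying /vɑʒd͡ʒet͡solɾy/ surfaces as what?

Only /t͡s/ occurs between two vowels (/e/ __ /o/) and matches the structural description. It is a voiceless alveolar affricate, so [−son, −voice] holds; changing it to [+voice] with all other features held fixed yields /d͡z/ (voiced alveolar affricate). No other segment meets both the structural description and the environment, so the output is [vɑʒd͡ʒed͡zolɾy].

[vɑʒd͡ʒed͡zolɾy]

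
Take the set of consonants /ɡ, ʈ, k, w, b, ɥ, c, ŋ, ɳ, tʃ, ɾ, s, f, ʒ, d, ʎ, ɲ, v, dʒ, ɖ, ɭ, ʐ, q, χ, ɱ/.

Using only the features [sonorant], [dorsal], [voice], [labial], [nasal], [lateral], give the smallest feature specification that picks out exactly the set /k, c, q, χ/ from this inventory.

[-voice, +dorsal]

The class [-voice], [+dorsal] has exactly /k, c, q, χ/ as its extension in this inventory. No smaller conjunction from the listed features achieves this: [+dorsal] alone would also admit /ɡ, w, ɥ, ŋ, …/; [-voice] alone would also admit /ʈ, tʃ, s, f/; and checking the remaining single features turns up none with this extension.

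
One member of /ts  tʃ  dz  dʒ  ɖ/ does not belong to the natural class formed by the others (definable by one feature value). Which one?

/tʃ, ts, dz, dʒ/ are all [+delayed release], but /ɖ/ (voiced retroflex stop) is [−delayed release]. No other single segment can be removed to leave a set sharing one feature value that the removed segment lacks, so /ɖ/ is the odd one out.

ɖ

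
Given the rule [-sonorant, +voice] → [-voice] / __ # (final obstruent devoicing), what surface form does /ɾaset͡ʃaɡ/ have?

The only segment in the rule's environment that also matches [-sonorant, +voice] is /ɡ/. Applying [-voice] turns the voiced velar stop into /k/ (voiceless velar stop), giving [ɾaset͡ʃak].

[ɾaset͡ʃak]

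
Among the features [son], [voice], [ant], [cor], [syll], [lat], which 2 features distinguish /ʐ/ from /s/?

[voice], [anterior]

/ʐ/ (voiced retroflex fricative) and /s/ (voiceless alveolar fricative) agree on [−sonorant], [+coronal], [−syllabic], [−lateral]. They differ on [voice] (/ʐ/ [+], /s/ [−]), [anterior] (/ʐ/ [−], /s/ [+]).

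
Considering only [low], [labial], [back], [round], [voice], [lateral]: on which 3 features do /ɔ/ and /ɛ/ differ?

[labial], [round], [back]

/ɔ/ is the mid back rounded lax vowel and /ɛ/ is the mid front unrounded lax vowel. Both are [−low], [+voice], [−lateral]. /ɔ/ is [+labial] while /ɛ/ is [−labial]; /ɔ/ is [+round] while /ɛ/ is [−round]; /ɔ/ is [+back] while /ɛ/ is [−back], so the distinguishing features are [labial], [round], [back].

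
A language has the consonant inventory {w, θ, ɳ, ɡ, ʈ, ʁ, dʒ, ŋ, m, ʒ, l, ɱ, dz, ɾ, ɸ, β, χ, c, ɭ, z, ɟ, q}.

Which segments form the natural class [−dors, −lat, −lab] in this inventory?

Among the inventory, the [−dorsal] segments are /θ, ɳ, ʈ, dʒ, m, ʒ, l, ɱ, dz, ɾ, ɸ, β, ɭ, z/.
Intersecting with [−lateral] gives /θ, ɳ, ʈ, dʒ, m, ʒ, ɱ, dz, ɾ, ɸ, β, z/.
Then [−labial] leaves /θ, ɳ, ʈ, dʒ, ʒ, dz, ɾ, z/.

θ, ɳ, ʈ, dʒ, ʒ, dz, ɾ, z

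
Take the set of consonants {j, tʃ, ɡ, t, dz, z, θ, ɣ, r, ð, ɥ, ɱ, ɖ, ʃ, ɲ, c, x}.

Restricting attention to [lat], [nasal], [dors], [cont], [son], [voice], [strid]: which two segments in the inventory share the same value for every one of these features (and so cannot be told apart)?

ɥ, j

On the given features, /ɥ/ and /j/ have an identical profile: [−lateral], [−nasal], [+dorsal], [+continuant], [+sonorant], [+voice], [−strident]. No other two segments in the inventory coincide on all 7 features. (They do differ in [labial] and [round], which are not among the given features.)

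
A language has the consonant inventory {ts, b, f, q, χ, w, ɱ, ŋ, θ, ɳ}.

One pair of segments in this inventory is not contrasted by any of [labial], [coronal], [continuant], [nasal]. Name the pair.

w, f

On the given features, /w/ and /f/ have an identical profile: [+labial], [−coronal], [+continuant], [−nasal]. No other two segments in the inventory coincide on all 4 features. (They do differ in [sonorant], [voice], [round] and [dorsal], which are not among the given features.)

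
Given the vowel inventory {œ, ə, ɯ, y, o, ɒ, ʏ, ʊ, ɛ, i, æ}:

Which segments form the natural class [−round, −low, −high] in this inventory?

Checking each segment against [−round], [−low], [−high]: /ə/ (mid central vowel (schwa)), /ɛ/ (mid front unrounded lax vowel) satisfy every feature; every other segment in the inventory fails at least one.

ə, ɛ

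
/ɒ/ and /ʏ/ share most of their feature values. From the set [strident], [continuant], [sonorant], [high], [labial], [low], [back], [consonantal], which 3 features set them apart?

[high], [low], [back]

/ɒ/ (low back rounded vowel) and /ʏ/ (high front rounded lax vowel) agree on [−strident], [+continuant], [+sonorant], [+labial], [−consonantal]. They differ on [high] (/ɒ/ [−], /ʏ/ [+]), [low] (/ɒ/ [+], /ʏ/ [−]), [back] (/ɒ/ [+], /ʏ/ [−]).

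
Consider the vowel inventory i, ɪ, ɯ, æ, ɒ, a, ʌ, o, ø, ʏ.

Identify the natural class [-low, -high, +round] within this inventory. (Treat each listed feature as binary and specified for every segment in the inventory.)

o, ø

Checking each segment against [-low], [-high], [+round]: /o/ (mid back rounded tense vowel), /ø/ (mid front rounded tense vowel) satisfy every feature; every other segment in the inventory fails at least one.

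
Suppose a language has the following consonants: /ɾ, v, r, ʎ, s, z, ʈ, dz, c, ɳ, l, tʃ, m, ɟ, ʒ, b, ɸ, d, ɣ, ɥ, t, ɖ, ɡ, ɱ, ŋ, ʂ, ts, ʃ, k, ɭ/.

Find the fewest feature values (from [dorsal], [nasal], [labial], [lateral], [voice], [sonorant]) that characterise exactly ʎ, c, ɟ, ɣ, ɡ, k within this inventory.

/ʎ, c, ɟ, ɣ, ɡ, k/ are all [-nasal], [-labial], [+dorsal], and no other segment in the inventory matches all three values. Dropping any one of them over-generates: [-labial, +dorsal] alone would also admit /ŋ/; [-nasal, +dorsal] alone would also admit /ɥ/; [-nasal, -labial] alone would also admit /ɾ, r, s, z, …/. No other combination of two listed features picks out exactly this set either, so fewer than three features will not do.

[-nasal, -labial, +dorsal]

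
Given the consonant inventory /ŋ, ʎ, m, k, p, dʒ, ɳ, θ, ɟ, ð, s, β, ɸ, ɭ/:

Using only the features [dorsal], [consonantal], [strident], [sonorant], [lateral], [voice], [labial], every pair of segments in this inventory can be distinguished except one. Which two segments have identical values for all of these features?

/ɸ/ (voiceless bilabial fricative) and /p/ (voiceless bilabial stop) are both [−dorsal], [+consonantal], [−strident], [−sonorant], [−lateral], [−voice], [+labial], so none of the listed features separates them. (They do differ in [continuant], which is not among the given features.) Every other pair in the inventory differs on at least one listed feature.

ɸ, p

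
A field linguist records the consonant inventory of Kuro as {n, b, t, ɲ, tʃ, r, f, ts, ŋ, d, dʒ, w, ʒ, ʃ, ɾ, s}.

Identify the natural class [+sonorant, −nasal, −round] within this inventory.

Eliminate segments failing any feature: /n, ɲ, ŋ/ are [+nasal]; /b, t, tʃ, f, ts, d, dʒ, ʒ, ʃ, s/ are [−sonorant]; /w/ is [+round]. The remaining /r, ɾ/ satisfy [+sonorant], [−nasal], [−round].

r, ɾ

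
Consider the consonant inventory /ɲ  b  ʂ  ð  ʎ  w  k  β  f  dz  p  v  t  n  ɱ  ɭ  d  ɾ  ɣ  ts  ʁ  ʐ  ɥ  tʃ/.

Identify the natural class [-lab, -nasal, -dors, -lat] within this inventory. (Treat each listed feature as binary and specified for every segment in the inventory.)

The [-labial] segments are /ɲ, ʂ, ð, ʎ, k, dz, t, n, ɭ, d, ɾ, ɣ, ts, ʁ, ʐ, tʃ/.
Then [-nasal] gives /ʂ, ð, ʎ, k, dz, t, ɭ, d, ɾ, ɣ, ts, ʁ, ʐ, tʃ/.
Of those, [-dorsal] gives /ʂ, ð, dz, t, ɭ, d, ɾ, ts, ʐ, tʃ/.
Among these, [-lateral] leaves /ʂ, ð, dz, t, d, ɾ, ts, ʐ, tʃ/.

ʂ, ð, dz, t, d, ɾ, ts, ʐ, tʃ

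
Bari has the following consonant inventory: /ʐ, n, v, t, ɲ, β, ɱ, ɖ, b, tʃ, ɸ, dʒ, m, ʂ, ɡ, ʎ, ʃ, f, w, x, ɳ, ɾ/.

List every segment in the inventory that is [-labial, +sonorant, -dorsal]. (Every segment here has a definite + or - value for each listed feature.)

n, ɳ, ɾ

Among the inventory, the [-labial] segments are /ʐ, n, t, ɲ, ɖ, tʃ, dʒ, ʂ, ɡ, ʎ, ʃ, x, ɳ, ɾ/.
Then [+sonorant] gives /n, ɲ, ʎ, ɳ, ɾ/.
Of those, [-dorsal] leaves /n, ɳ, ɾ/.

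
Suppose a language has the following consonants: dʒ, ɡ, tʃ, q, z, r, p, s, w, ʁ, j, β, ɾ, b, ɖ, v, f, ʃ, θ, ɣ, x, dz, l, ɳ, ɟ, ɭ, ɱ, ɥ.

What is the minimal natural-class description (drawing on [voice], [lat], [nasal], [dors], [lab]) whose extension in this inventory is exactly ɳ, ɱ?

/ɳ, ɱ/ are exactly the [+nasal] segments in the inventory, so a single feature suffices.

[+nasal]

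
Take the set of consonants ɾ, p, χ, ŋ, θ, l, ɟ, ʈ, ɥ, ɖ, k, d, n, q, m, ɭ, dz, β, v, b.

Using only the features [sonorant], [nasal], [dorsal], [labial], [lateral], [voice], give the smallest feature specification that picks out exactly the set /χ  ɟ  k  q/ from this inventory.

[−sonorant, +dorsal]

/χ, ɟ, k, q/ are all [−sonorant], [+dorsal], and no other segment in the inventory matches both values. Dropping any one of them over-generates: [+dorsal] alone would also admit /ŋ, ɥ/; [−sonorant] alone would also admit /p, θ, ʈ, ɖ, …/. No other single listed feature picks out exactly this set either, so fewer than two features will not do.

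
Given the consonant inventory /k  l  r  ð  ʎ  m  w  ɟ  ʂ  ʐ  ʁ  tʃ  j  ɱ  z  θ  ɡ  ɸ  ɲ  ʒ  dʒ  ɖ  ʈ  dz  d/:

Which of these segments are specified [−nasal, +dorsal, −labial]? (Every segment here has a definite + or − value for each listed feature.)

k, ʎ, ɟ, ʁ, j, ɡ

Eliminate segments failing any feature: /l, r, ð, ʂ, ʐ, tʃ, z, θ, ɸ, ʒ, dʒ, ɖ, ʈ, dz, d/ are [−dorsal]; /m, ɱ, ɲ/ are [+nasal]; /w/ is [+labial]. The remaining /k, ʎ, ɟ, ʁ, j, ɡ/ satisfy [−nasal], [+dorsal], [−labial].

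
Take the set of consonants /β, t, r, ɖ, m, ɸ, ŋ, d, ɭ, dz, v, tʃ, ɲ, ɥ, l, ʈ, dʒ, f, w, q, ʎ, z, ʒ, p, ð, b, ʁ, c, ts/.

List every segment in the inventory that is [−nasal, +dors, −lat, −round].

The [−nasal] segments are /β, t, r, ɖ, ɸ, d, ɭ, dz, v, tʃ, ɥ, l, ʈ, dʒ, f, w, q, ʎ, z, ʒ, p, ð, b, ʁ, c, ts/.
Among these, [+dorsal] gives /ɥ, w, q, ʎ, ʁ, c/.
Within that set, [−lateral] gives /ɥ, w, q, ʁ, c/.
Within that set, [−round] leaves /q, ʁ, c/.

q, ʁ, c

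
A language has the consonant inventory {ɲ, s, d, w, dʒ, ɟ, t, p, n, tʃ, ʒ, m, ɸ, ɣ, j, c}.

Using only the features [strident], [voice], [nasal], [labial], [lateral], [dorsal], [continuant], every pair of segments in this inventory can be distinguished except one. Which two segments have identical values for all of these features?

On the given features, /ɣ/ and /j/ have an identical profile: [−strident], [+voice], [−nasal], [−labial], [−lateral], [+dorsal], [+continuant]. No other two segments in the inventory coincide on all 7 features. (They do differ in [sonorant] and [back], which are not among the given features.)

ɣ, j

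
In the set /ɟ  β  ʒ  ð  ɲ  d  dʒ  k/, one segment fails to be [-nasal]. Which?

/ɲ/ is the palatal nasal, which is [+nasal]; the rest — /d, dʒ, β, k, ʒ, ɟ, ð/ — are [-nasal].

ɲ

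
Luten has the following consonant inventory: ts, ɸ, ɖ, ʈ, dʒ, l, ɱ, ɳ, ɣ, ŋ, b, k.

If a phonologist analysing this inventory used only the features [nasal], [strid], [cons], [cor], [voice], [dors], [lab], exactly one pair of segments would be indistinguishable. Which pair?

ɖ, l

On the given features, /ɖ/ and /l/ have an identical profile: [−nasal], [−strident], [+consonantal], [+coronal], [+voice], [−dorsal], [−labial]. No other two segments in the inventory coincide on all 7 features. (They do differ in [sonorant], [lateral] and [anterior], which are not among the given features.)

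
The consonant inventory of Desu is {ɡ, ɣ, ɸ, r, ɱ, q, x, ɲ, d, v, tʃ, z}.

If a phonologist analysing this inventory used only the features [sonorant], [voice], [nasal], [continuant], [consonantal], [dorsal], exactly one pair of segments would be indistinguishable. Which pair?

v, z

On the given features, /v/ and /z/ have an identical profile: [-sonorant], [+voice], [-nasal], [+continuant], [+consonantal], [-dorsal]. No other two segments in the inventory coincide on all 6 features. (They do differ in [labial] and [coronal], which are not among the given features.)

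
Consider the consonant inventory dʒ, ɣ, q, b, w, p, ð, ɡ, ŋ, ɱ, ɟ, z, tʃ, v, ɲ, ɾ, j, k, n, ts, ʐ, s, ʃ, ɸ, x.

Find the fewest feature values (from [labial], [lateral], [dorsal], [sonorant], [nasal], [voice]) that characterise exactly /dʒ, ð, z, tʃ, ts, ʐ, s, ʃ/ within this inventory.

[-sonorant, -labial, -dorsal]

/dʒ, ð, z, tʃ, ts, ʐ, s, ʃ/ are all [-sonorant], [-labial], [-dorsal], and no other segment in the inventory matches all three values. Dropping any one of them over-generates: [-labial, -dorsal] alone would also admit /ɾ, n/; [-sonorant, -dorsal] alone would also admit /b, p, v, ɸ/; [-sonorant, -labial] alone would also admit /ɣ, q, ɡ, ɟ, …/. No other combination of two listed features picks out exactly this set either, so fewer than three features will not do.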